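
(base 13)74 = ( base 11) 87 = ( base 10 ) 95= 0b1011111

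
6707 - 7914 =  - 1207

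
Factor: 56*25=1400= 2^3*5^2 *7^1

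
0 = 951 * 0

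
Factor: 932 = 2^2*233^1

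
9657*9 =86913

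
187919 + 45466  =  233385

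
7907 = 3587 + 4320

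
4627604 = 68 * 68053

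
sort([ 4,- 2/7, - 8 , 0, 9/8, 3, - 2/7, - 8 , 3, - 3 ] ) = [ - 8, - 8, - 3 , - 2/7,  -  2/7,  0,9/8, 3,  3,  4 ] 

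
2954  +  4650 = 7604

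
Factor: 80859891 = 3^1*7^1 * 1433^1*2687^1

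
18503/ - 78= - 238 + 61/78=- 237.22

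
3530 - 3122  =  408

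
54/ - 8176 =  - 27/4088 = -  0.01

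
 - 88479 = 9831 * (-9) 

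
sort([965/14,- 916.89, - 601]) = [ - 916.89, - 601, 965/14 ] 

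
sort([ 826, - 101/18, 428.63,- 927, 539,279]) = [ - 927, - 101/18, 279, 428.63 , 539, 826 ]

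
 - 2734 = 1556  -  4290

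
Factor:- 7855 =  -5^1 * 1571^1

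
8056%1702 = 1248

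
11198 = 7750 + 3448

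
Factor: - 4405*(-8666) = 38173730  =  2^1 *5^1*7^1*619^1*881^1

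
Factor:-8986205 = -5^1*1797241^1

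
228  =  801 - 573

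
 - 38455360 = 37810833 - 76266193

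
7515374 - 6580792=934582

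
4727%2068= 591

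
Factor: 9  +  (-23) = -2^1*7^1 = - 14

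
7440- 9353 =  - 1913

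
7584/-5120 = -2 + 83/160 = - 1.48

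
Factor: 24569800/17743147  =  2^3*5^2*113^( - 1)*122849^1*157019^(- 1)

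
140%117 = 23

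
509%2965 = 509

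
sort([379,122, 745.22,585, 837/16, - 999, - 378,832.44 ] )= [ - 999, - 378, 837/16, 122,379, 585,745.22, 832.44 ] 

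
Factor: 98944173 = 3^4*1221533^1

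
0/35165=0 = 0.00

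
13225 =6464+6761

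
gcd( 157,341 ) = 1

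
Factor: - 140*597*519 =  - 2^2*3^2*5^1 * 7^1*173^1 * 199^1 = -  43378020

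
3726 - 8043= - 4317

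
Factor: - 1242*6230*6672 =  - 2^6 * 3^4 * 5^1*  7^1 * 23^1 * 89^1 * 139^1 = - 51625667520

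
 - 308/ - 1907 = 308/1907  =  0.16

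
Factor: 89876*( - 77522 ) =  - 6967367272 =- 2^3*83^1*467^1*22469^1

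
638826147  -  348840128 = 289986019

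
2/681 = 2/681 = 0.00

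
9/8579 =9/8579 = 0.00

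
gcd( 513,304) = 19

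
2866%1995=871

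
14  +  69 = 83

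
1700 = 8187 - 6487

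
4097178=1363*3006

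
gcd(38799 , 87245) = 1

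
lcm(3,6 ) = 6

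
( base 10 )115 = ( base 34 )3D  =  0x73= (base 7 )223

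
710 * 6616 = 4697360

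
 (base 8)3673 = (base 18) 61h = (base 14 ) a15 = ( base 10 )1979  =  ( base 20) 4ij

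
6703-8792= - 2089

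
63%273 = 63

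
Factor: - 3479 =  - 7^2*71^1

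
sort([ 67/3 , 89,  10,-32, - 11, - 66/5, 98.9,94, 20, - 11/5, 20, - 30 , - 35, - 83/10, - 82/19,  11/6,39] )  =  [ - 35,  -  32,  -  30, - 66/5, - 11,  -  83/10, - 82/19  , - 11/5,  11/6, 10,20, 20,67/3 , 39,89, 94, 98.9 ] 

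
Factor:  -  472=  - 2^3*59^1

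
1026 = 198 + 828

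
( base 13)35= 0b101100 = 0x2C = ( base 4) 230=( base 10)44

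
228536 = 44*5194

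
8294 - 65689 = - 57395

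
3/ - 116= -1+113/116 = - 0.03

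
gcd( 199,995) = 199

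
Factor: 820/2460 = 1/3 =3^(- 1)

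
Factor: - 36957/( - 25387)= 3^1 * 53^(-1)*97^1*127^1  *479^(  -  1)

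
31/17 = 1 + 14/17 = 1.82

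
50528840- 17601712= 32927128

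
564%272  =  20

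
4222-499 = 3723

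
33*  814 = 26862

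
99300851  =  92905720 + 6395131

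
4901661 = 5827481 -925820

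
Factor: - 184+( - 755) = - 939   =  - 3^1*313^1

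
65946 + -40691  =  25255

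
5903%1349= 507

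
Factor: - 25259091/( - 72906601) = 3^1*11^1*13^1*97^1*607^1*72906601^( - 1 ) 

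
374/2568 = 187/1284 = 0.15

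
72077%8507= 4021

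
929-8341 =- 7412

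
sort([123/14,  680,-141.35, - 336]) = [  -  336,  -  141.35,123/14,680]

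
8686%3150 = 2386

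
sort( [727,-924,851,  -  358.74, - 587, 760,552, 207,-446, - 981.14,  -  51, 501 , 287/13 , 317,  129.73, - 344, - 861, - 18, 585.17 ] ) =[ -981.14, - 924,  -  861 , - 587, - 446, - 358.74, - 344, - 51 , - 18, 287/13,129.73,207,317, 501, 552, 585.17, 727 , 760, 851]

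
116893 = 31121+85772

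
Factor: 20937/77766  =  7/26 = 2^( -1 )*7^1*13^( - 1)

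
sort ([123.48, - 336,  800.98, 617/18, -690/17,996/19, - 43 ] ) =[ -336, - 43, - 690/17,  617/18 , 996/19, 123.48, 800.98] 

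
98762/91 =1085 + 27/91 = 1085.30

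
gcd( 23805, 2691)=207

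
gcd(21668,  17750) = 2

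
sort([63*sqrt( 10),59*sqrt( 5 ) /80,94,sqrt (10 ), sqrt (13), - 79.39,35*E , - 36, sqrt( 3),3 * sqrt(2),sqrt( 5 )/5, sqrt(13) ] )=[ - 79.39, - 36,sqrt( 5)/5, 59 * sqrt(5)/80,sqrt( 3) , sqrt( 10 ),sqrt(13),sqrt( 13 ), 3*sqrt(2 ),94,35*E, 63*sqrt(10) ]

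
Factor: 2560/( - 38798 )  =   - 1280/19399 = - 2^8*5^1*19^( - 1 )*1021^( - 1 ) 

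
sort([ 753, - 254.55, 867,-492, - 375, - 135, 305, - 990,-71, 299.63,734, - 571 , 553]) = [-990, - 571,-492, - 375, - 254.55, -135,  -  71, 299.63, 305, 553, 734,753,  867] 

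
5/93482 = 5/93482 = 0.00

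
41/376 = 41/376 = 0.11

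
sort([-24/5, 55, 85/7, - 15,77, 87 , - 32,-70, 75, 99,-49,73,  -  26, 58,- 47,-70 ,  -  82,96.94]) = [-82,-70,-70, - 49, - 47,-32, - 26,-15,-24/5, 85/7, 55,58,73, 75,77,  87, 96.94, 99] 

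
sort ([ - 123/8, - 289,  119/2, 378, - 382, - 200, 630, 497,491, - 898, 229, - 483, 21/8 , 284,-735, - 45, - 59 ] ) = [ - 898, - 735,  -  483, - 382 , - 289, - 200, - 59, - 45, - 123/8 , 21/8,119/2, 229, 284, 378,  491,497 , 630]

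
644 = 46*14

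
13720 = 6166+7554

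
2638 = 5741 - 3103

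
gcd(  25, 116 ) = 1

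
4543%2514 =2029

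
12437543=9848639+2588904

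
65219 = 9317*7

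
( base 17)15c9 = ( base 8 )14653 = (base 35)5cq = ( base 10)6571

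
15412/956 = 3853/239 = 16.12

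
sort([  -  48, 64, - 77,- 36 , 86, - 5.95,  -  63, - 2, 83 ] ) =[ - 77,- 63 , - 48, - 36, - 5.95, - 2,64, 83, 86]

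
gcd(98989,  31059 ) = 1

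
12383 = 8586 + 3797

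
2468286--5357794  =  7826080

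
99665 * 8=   797320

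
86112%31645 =22822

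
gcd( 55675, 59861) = 1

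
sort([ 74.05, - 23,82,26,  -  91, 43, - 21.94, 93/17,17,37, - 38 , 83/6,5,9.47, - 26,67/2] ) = [ - 91, - 38,-26, - 23, - 21.94, 5,  93/17, 9.47 , 83/6,17, 26,  67/2, 37, 43, 74.05,82]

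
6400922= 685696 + 5715226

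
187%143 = 44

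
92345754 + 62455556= 154801310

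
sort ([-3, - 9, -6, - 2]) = [ - 9,- 6, - 3,-2 ]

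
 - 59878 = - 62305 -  - 2427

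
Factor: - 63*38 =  - 2^1 * 3^2*7^1*19^1= - 2394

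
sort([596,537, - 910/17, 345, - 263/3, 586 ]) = [ - 263/3,- 910/17,345,537,586, 596]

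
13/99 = 13/99 = 0.13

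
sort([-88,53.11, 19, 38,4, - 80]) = [- 88,  -  80,4,19 , 38,53.11] 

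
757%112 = 85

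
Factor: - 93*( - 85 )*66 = 2^1*3^2*5^1*11^1 * 17^1*31^1 =521730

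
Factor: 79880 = 2^3 * 5^1 * 1997^1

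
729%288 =153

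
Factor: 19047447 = 3^3*705461^1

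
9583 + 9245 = 18828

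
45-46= - 1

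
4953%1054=737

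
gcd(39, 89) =1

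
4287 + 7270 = 11557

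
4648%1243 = 919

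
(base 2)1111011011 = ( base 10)987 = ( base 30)12r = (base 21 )250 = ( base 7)2610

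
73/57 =1+16/57 = 1.28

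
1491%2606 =1491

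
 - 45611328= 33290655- 78901983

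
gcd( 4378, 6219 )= 1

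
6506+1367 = 7873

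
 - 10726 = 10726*( - 1 )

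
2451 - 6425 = -3974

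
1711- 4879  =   - 3168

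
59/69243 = 59/69243 = 0.00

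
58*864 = 50112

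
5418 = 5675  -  257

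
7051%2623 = 1805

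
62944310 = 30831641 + 32112669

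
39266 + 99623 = 138889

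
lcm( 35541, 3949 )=35541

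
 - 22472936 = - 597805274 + 575332338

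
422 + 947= 1369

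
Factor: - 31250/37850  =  - 625/757 = - 5^4*757^ (-1) 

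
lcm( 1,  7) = 7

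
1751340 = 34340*51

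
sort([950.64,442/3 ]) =[ 442/3,950.64 ]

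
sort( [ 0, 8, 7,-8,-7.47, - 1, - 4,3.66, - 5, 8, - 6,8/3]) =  [ - 8, - 7.47, - 6 ,-5, - 4, - 1,0,8/3,3.66, 7,8,8] 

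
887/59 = 887/59 = 15.03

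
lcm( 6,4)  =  12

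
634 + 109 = 743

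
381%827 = 381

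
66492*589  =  39163788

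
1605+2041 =3646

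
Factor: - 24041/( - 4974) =2^( - 1 )*3^( - 1)*29^1= 29/6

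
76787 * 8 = 614296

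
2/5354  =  1/2677 = 0.00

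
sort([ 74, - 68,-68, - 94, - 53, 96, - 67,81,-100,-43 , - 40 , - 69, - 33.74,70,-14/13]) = [ - 100, - 94, - 69,-68, - 68, - 67,-53, - 43, - 40, - 33.74, - 14/13,70,74 , 81, 96 ]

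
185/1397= 185/1397 = 0.13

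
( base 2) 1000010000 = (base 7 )1353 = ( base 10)528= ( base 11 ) 440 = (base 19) 18f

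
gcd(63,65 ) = 1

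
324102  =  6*54017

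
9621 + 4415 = 14036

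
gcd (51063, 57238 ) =1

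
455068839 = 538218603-83149764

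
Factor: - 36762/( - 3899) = 2^1*3^1*7^( - 1 ) * 11^1 = 66/7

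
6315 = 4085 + 2230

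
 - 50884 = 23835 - 74719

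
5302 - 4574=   728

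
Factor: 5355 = 3^2*5^1*7^1*17^1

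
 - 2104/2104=-1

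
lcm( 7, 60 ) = 420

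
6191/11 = 6191/11 = 562.82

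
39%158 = 39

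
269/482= 269/482 = 0.56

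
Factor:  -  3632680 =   -  2^3*5^1*197^1*461^1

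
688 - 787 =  -99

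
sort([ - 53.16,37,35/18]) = [ - 53.16, 35/18,37 ] 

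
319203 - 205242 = 113961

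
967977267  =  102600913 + 865376354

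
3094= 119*26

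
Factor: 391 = 17^1*23^1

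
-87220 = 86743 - 173963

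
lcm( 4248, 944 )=8496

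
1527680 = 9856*155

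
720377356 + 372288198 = 1092665554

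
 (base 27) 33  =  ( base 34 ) 2g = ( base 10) 84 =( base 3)10010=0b1010100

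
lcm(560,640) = 4480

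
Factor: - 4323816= -2^3 *3^2*7^1*23^1*373^1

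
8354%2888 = 2578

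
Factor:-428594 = -2^1* 214297^1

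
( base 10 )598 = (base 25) NN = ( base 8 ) 1126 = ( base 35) h3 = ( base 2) 1001010110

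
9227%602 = 197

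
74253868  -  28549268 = 45704600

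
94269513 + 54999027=149268540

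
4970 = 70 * 71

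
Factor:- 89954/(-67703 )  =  2^1*41^1*79^( - 1)*857^( -1)*1097^1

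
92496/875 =105 + 621/875  =  105.71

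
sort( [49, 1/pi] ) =[ 1/pi,49]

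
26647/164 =162  +  79/164 = 162.48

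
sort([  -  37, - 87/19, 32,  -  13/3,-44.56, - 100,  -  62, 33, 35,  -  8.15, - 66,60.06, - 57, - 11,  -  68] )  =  [ -100, - 68, - 66, - 62, - 57, - 44.56, - 37,  -  11,- 8.15,  -  87/19, - 13/3, 32,33, 35, 60.06 ]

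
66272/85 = 779 + 57/85 = 779.67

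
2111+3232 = 5343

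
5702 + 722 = 6424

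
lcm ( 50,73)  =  3650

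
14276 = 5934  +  8342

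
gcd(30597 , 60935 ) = 7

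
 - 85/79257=-85/79257 = -0.00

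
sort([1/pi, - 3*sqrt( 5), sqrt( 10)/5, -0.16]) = [ - 3*sqrt ( 5 ), - 0.16,1/pi,sqrt( 10 ) /5]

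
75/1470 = 5/98 = 0.05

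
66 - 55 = 11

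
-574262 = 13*(- 44174 )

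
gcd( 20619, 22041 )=711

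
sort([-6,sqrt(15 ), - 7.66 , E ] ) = [- 7.66,- 6 , E, sqrt(15)]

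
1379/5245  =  1379/5245 = 0.26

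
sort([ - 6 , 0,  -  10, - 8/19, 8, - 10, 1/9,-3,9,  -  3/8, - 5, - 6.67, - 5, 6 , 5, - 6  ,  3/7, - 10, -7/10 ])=[-10,- 10, - 10, - 6.67, -6 , - 6, - 5 , - 5 , - 3, - 7/10, - 8/19, - 3/8,  0, 1/9,3/7 , 5 , 6,8 , 9]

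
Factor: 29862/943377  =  9954/314459 = 2^1 * 3^2*7^1*43^( - 1 ) * 71^ (  -  1 ) * 79^1*103^( - 1) 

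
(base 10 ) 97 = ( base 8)141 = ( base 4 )1201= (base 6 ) 241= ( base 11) 89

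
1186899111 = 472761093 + 714138018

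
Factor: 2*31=62  =  2^1*31^1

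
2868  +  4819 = 7687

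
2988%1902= 1086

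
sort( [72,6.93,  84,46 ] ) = [6.93,46  ,  72, 84] 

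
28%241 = 28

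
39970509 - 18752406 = 21218103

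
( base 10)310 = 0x136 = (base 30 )aa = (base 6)1234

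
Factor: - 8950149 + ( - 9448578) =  - 3^2*71^1*28793^1 = -18398727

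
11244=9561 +1683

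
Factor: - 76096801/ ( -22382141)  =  11^1*139^1*157^1  *  317^1*2917^( -1)*7673^ (- 1) 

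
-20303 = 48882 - 69185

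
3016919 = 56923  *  53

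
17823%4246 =839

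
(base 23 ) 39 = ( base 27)2O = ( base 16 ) 4E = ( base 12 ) 66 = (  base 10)78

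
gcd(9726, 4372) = 2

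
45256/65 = 45256/65 = 696.25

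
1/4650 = 1/4650= 0.00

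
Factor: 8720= 2^4 *5^1*109^1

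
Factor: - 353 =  - 353^1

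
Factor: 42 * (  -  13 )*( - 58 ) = 31668 =2^2*3^1 * 7^1*13^1*29^1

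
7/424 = 7/424 = 0.02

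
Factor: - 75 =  - 3^1 * 5^2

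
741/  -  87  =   - 247/29  =  -8.52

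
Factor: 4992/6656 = 2^(  -  2)*3^1= 3/4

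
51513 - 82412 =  - 30899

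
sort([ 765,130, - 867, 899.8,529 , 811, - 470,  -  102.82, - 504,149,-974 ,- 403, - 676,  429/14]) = [ -974,  -  867, - 676, - 504, - 470, - 403, - 102.82,429/14,130,  149, 529,  765,811 , 899.8]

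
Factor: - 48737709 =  - 3^2* 139^1*38959^1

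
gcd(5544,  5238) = 18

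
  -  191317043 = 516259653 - 707576696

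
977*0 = 0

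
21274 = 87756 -66482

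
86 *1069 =91934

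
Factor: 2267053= 2267053^1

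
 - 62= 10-72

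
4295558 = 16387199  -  12091641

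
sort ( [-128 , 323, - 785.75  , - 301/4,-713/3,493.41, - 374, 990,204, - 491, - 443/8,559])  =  [ - 785.75, - 491, - 374 , - 713/3, - 128, - 301/4, - 443/8,204,323,493.41,559,990]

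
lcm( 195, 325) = 975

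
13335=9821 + 3514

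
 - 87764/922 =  - 96 + 374/461 = - 95.19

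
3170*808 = 2561360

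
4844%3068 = 1776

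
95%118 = 95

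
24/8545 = 24/8545 = 0.00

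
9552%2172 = 864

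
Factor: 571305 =3^1*5^1* 7^1*5441^1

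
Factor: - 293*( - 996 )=291828   =  2^2 * 3^1*83^1* 293^1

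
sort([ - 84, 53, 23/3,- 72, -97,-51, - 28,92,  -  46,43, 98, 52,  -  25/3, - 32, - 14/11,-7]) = [ - 97 , - 84,-72 , - 51, - 46, - 32, - 28,  -  25/3,  -  7,  -  14/11 , 23/3, 43, 52,  53, 92, 98 ]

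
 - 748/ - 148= 187/37 = 5.05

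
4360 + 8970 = 13330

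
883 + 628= 1511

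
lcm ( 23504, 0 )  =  0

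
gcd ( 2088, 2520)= 72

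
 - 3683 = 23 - 3706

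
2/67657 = 2/67657 = 0.00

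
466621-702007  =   -235386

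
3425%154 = 37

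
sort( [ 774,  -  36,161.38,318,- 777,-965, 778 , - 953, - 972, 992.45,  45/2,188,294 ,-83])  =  [ - 972,-965, - 953, - 777,- 83 ,  -  36,  45/2, 161.38,188,  294,  318, 774, 778 , 992.45] 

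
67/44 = 1 + 23/44= 1.52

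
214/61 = 214/61 = 3.51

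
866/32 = 433/16 = 27.06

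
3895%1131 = 502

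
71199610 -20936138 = 50263472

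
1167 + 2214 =3381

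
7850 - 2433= 5417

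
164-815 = -651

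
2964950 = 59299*50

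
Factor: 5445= 3^2*5^1*11^2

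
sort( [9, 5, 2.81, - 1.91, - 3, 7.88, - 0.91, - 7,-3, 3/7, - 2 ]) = [ - 7, - 3, - 3,- 2, - 1.91, - 0.91, 3/7, 2.81,5, 7.88, 9 ] 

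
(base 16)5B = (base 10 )91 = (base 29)34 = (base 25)3g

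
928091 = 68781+859310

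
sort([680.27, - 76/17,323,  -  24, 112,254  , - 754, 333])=[ - 754, - 24, - 76/17, 112,  254 , 323, 333,680.27 ] 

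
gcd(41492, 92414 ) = 1886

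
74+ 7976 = 8050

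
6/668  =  3/334 = 0.01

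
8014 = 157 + 7857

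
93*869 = 80817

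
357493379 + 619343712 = 976837091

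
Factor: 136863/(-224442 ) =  - 2^ ( - 1 ) * 3^1*137^1*337^( - 1)= - 411/674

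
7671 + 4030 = 11701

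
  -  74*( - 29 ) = 2146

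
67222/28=33611/14 = 2400.79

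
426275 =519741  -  93466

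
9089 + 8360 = 17449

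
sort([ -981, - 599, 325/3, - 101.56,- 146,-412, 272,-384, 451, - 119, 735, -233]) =[ - 981,-599, - 412, - 384,-233,  -  146,  -  119, - 101.56, 325/3,  272, 451, 735 ] 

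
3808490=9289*410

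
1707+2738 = 4445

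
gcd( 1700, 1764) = 4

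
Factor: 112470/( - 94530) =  - 137^(- 1 ) *163^1 = - 163/137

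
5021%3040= 1981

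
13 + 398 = 411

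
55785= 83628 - 27843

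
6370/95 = 1274/19 = 67.05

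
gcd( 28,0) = 28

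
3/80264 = 3/80264=0.00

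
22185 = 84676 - 62491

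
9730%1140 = 610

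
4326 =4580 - 254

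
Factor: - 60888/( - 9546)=2^2*37^ ( - 1 )*59^1  =  236/37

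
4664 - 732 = 3932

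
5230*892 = 4665160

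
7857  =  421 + 7436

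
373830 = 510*733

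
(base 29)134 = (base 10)932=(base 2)1110100100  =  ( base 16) 3a4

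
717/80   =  717/80= 8.96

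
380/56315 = 76/11263 = 0.01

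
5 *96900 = 484500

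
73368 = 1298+72070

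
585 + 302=887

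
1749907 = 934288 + 815619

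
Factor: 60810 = 2^1*3^1*5^1*2027^1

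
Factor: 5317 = 13^1 * 409^1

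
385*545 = 209825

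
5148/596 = 1287/149 = 8.64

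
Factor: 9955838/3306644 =4977919/1653322 = 2^( - 1 )  *11^( - 1 )*53^1*223^(-1 )*337^( - 1) * 93923^1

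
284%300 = 284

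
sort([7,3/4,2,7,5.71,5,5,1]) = [ 3/4,  1,2 , 5,5, 5.71,7,7 ]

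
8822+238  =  9060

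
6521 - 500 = 6021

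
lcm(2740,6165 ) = 24660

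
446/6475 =446/6475 = 0.07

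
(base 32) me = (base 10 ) 718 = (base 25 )13I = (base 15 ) 32D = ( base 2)1011001110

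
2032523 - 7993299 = - 5960776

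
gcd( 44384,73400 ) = 8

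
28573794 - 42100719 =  - 13526925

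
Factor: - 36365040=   -2^4 * 3^2*5^1*17^1*2971^1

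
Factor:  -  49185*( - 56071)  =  3^2*5^1*47^1*1093^1*1193^1  =  2757852135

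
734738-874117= - 139379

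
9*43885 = 394965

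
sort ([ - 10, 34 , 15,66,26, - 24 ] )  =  [-24, - 10,15, 26,34, 66 ]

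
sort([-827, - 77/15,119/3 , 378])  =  [ - 827,  -  77/15,119/3,378 ] 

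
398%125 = 23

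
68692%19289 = 10825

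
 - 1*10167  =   - 10167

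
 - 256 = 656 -912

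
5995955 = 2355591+3640364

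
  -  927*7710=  - 7147170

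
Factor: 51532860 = 2^2 * 3^1*5^1*37^1*139^1*167^1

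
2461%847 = 767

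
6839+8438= 15277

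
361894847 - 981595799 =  - 619700952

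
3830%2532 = 1298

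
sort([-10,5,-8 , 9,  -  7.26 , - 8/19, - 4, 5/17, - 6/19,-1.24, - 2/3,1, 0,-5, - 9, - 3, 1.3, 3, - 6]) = [-10, - 9,  -  8,  -  7.26,-6,-5,  -  4,- 3 ,-1.24 ,-2/3,  -  8/19, - 6/19,0,  5/17,  1, 1.3,3, 5, 9 ]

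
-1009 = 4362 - 5371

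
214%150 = 64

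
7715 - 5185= 2530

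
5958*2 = 11916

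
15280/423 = 36 + 52/423 = 36.12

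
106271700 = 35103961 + 71167739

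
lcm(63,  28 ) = 252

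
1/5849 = 1/5849 = 0.00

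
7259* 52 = 377468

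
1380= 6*230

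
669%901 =669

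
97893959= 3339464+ 94554495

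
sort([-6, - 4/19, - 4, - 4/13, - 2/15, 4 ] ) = [ - 6, - 4, - 4/13, - 4/19, - 2/15,4]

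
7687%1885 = 147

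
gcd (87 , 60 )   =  3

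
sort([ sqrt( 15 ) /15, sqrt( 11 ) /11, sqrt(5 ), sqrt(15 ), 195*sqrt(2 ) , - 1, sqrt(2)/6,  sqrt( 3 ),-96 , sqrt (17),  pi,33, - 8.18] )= [ - 96, -8.18, - 1,sqrt(2) /6, sqrt(15 )/15, sqrt( 11) /11,sqrt( 3), sqrt( 5),pi , sqrt(15 ),sqrt(17 ),33, 195*sqrt(2)]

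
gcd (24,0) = 24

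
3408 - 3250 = 158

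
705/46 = 705/46= 15.33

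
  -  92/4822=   -  46/2411 = - 0.02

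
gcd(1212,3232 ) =404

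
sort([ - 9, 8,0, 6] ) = [-9,0,6,8] 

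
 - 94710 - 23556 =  - 118266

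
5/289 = 5/289 = 0.02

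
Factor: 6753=3^1*2251^1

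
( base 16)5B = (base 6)231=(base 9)111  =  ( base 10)91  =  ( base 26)3d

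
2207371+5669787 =7877158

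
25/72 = 25/72 = 0.35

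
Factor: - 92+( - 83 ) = - 5^2*7^1 = -  175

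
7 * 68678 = 480746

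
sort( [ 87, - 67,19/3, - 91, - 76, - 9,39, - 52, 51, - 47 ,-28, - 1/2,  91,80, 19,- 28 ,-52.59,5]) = [-91, - 76, - 67, - 52.59, - 52, - 47, -28 , - 28,-9,-1/2,5,19/3, 19,39, 51, 80 , 87,  91]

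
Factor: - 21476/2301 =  - 2^2 * 3^( - 1 )*7^1 = - 28/3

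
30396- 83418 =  - 53022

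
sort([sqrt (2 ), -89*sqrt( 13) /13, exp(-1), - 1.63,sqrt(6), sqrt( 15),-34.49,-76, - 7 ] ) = [  -  76, - 34.49,-89*sqrt(13)/13 ,-7,-1.63,exp(  -  1), sqrt(2), sqrt ( 6 ),sqrt( 15)] 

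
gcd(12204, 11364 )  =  12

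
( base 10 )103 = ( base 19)58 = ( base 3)10211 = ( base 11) 94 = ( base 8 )147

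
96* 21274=2042304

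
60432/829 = 60432/829=72.90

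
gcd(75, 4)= 1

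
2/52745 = 2/52745 = 0.00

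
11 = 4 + 7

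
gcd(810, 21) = 3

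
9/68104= 9/68104 = 0.00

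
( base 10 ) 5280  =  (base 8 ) 12240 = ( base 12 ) 3080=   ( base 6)40240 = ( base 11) 3A70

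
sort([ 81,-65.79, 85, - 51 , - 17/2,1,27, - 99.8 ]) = [ - 99.8,-65.79, - 51,-17/2 , 1,27,81, 85] 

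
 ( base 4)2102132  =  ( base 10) 9374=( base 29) b47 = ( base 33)8k2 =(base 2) 10010010011110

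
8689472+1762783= 10452255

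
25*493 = 12325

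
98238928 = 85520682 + 12718246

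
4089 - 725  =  3364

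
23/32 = 23/32 = 0.72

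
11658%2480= 1738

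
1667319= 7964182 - 6296863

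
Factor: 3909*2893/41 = 11308737/41 = 3^1*11^1*41^(  -  1 )*263^1* 1303^1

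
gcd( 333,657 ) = 9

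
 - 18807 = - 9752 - 9055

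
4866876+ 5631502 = 10498378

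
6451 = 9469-3018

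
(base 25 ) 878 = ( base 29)64l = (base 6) 35555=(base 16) 143f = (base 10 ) 5183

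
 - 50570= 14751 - 65321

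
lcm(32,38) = 608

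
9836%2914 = 1094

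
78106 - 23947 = 54159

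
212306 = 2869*74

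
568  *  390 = 221520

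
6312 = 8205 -1893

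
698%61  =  27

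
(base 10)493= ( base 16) 1ED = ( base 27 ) i7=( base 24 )KD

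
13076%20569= 13076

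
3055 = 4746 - 1691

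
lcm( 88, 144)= 1584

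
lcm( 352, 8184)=32736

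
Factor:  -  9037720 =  - 2^3*5^1*225943^1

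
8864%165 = 119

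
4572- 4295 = 277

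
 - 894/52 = -18 + 21/26 =- 17.19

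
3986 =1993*2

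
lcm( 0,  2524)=0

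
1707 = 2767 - 1060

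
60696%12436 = 10952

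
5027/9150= 5027/9150 = 0.55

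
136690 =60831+75859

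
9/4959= 1/551 = 0.00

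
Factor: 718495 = 5^1*143699^1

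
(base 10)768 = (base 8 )1400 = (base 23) 1A9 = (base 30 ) PI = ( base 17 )2b3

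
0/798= 0 = 0.00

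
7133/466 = 7133/466= 15.31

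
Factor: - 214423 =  - 11^1*101^1*193^1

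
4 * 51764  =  207056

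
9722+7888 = 17610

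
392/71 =5 + 37/71 = 5.52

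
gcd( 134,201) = 67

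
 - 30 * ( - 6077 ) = 182310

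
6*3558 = 21348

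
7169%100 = 69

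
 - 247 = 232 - 479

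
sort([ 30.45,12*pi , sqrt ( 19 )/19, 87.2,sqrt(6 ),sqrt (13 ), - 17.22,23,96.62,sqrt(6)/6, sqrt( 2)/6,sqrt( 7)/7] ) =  [  -  17.22, sqrt( 19) /19, sqrt( 2) /6, sqrt( 7 )/7 , sqrt( 6)/6,sqrt( 6), sqrt( 13 ),23,30.45, 12 * pi , 87.2, 96.62]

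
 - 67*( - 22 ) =1474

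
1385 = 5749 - 4364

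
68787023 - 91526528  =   - 22739505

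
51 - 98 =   -  47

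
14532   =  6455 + 8077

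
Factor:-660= - 2^2 * 3^1*5^1*11^1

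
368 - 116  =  252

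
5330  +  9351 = 14681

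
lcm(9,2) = 18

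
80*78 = 6240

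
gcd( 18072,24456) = 24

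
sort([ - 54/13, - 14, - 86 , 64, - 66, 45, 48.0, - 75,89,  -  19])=[  -  86, - 75, - 66, -19, - 14, - 54/13, 45, 48.0,64,  89]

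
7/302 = 7/302 = 0.02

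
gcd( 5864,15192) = 8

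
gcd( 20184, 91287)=3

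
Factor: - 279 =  - 3^2 * 31^1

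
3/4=3/4 =0.75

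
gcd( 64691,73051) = 11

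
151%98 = 53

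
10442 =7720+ 2722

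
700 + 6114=6814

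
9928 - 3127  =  6801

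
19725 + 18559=38284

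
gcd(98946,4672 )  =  2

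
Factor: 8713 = 8713^1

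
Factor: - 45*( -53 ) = 3^2*5^1*53^1 = 2385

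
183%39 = 27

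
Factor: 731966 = 2^1*365983^1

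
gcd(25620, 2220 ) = 60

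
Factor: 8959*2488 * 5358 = 2^4*3^1*17^2* 19^1 * 31^1*47^1*311^1 =119429777136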